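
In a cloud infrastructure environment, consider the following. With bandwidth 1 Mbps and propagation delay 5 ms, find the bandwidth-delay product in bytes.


Given: bandwidth = 1 Mbps, delay = 5 ms
BDP in bits = 1 * 10^6 * 5 / 1000
BDP in bits = 5000
BDP in bytes = 5000 / 8 = 625

625


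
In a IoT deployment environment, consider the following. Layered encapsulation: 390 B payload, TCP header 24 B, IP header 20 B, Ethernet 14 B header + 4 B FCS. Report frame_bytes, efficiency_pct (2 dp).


TCP segment = 390 + 24 = 414 B
IP packet = 414 + 20 = 434 B
Ethernet frame = 434 + 14 + 4 = 452 B
Efficiency = app / frame = 390 / 452 = 0.862832 = 86.2832% -> 86.28% (2 dp)

452, 86.28


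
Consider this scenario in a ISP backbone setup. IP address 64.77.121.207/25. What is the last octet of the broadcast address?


Given: IP = 64.77.121.207, prefix = /25
Host bits = 32 - 25 = 7
Network last octet = 207 AND mask = 128
Host part size = 2^7 - 1 = 127
Broadcast last octet = 128 OR 127 = 255

255


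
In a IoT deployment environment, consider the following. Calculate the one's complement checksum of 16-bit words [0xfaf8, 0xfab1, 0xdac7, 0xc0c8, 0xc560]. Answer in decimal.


Given words: [0xfaf8, 0xfab1, 0xdac7, 0xc0c8, 0xc560]
Step 1: Sum all words
Raw sum = 64248 + 64177 + 56007 + 49352 + 50528 = 284312
Step 2: Fold carry: (22168 + 4) = 22172
One's complement = ~22172 & 0xFFFF = 43363

43363


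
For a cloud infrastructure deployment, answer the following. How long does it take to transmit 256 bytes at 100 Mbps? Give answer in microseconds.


Given: packet = 256 bytes, bandwidth = 100 Mbps
Packet in bits = 256 * 8 = 2048 bits
Bandwidth = 100 * 10^6 = 100000000 bps
Time = 2048 / 100000000 seconds
Time in us = 2048 * 10^6 / 100000000 = 20.48

20.48


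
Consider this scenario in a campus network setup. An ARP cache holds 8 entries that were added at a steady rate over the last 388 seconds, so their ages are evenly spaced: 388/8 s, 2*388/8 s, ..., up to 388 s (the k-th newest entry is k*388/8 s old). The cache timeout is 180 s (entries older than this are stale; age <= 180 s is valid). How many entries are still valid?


Ages are k * 388/8 s for k = 1..8 (spacing = 48.5000 s).
Entry k is valid iff k * 388/8 <= 180 iff k <= 8 * 180 / 388 = 3.7113
n_valid = floor(3.7113) = 3
(n_stale = 8 - 3 = 5)

3


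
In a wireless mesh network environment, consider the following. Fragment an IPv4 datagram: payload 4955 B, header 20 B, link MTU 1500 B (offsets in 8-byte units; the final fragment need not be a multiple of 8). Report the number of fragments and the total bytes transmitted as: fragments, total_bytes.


Max data per non-final fragment = floor((MTU - header)/8)*8 = floor((1500 - 20)/8)*8 = floor(1480/8)*8 = 1480 B
Final fragment needs no 8-byte alignment: it can carry up to MTU - header = 1480 B
Non-final fragments needed = ceil((payload - 1480) / 1480) = ceil(3475/1480) = ceil(2.3480) = 3
Number of fragments = 3 + 1 = 4
Fragment sizes (data): 3 * 1480 B + 515 B (last, 515 <= 1480 OK)
Total bytes sent = payload + n_frags * header = 4955 + 4*20 = 4955 + 80 = 5035 B

4, 5035


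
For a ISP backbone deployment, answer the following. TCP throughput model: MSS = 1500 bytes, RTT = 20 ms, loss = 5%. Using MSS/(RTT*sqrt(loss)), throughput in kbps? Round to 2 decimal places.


Given: MSS = 1500 bytes, RTT = 20 ms, loss = 5%
RTT in seconds = 20 / 1000 = 0.02
Loss rate = 5% = 0.05
sqrt(loss) = sqrt(0.05) = 0.223606797750
Throughput (bytes/s) = 1500 / (0.02 * 0.223606797750) = 335410.1966
Throughput (kbps) = 335410.1966 * 8 / 1000 = 2683.281573 -> 2683.28 kbps (2 dp)

2683.28


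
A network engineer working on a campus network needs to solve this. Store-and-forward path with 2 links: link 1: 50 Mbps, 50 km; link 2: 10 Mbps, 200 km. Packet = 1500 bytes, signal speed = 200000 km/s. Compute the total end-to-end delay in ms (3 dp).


Packet = 1500 bytes = 12000 bits. Store-and-forward: sum (t_trans + t_prop) per link.
Link 1: t_trans = 12000/(50*10^6) s = 0.2400 ms; t_prop = 50/200000 s = 0.2500 ms; subtotal = 0.4900 ms
Link 2: t_trans = 12000/(10*10^6) s = 1.2000 ms; t_prop = 200/200000 s = 1.0000 ms; subtotal = 2.2000 ms
End-to-end = 0.4900 + 2.2000 = 2.6900 ms -> 2.690 ms (3 dp)

2.690


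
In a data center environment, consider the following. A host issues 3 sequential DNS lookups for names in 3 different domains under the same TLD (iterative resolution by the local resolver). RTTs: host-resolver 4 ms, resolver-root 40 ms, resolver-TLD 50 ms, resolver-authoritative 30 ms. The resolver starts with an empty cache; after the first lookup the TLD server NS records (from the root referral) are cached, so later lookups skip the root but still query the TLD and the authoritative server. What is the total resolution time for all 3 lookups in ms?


Lookup 1 (cold cache): local + root + TLD + auth = 4 + 40 + 50 + 30 = 124 ms
Lookups 2..3 (TLD NS cached -> skip root; new domain -> still ask TLD and auth): local + TLD + auth = 4 + 50 + 30 = 84 ms each
Remaining 2 lookups: 2 * 84 = 168 ms
Total = 124 + 168 = 292 ms

292


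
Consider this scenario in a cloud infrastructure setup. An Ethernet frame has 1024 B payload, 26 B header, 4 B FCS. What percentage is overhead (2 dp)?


Given: payload = 1024 B, header = 26 B, trailer = 4 B
Overhead bytes = header + trailer = 26 + 4 = 30
Total frame = payload + overhead = 1024 + 30 = 1054
Overhead % = 30 / 1054 * 100 = 2.8463% -> 2.85% (2 dp)

2.85


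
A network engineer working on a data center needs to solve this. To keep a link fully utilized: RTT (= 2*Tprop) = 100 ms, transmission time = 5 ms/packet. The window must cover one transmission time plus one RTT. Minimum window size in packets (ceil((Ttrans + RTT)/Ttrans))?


Given: Ttrans = 5 ms, RTT = 100 ms (= 2 * Tprop, Tprop = 50 ms)
Time until first ACK returns = Ttrans + RTT = 5 + 100 = 105 ms
Need W * Ttrans >= Ttrans + RTT  ->  W >= (Ttrans + RTT) / Ttrans
(Ttrans + RTT) / Ttrans = 105 / 5 = 21
W_min = ceil(21) = 21

21


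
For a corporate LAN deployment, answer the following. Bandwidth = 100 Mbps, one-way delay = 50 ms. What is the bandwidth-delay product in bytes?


Given: bandwidth = 100 Mbps, delay = 50 ms
BDP in bits = 100 * 10^6 * 50 / 1000
BDP in bits = 5000000
BDP in bytes = 5000000 / 8 = 625000

625000


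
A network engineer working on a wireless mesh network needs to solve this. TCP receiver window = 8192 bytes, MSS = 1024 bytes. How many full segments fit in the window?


Given: RWND = 8192 bytes, MSS = 1024 bytes
Full segments = floor(RWND / MSS)
Full segments = floor(8192 / 1024)
Full segments = floor(8.0) = 8

8


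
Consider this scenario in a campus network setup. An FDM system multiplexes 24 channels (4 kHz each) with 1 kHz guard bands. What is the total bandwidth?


Given: 24 channels, 4 kHz each, guard = 1 kHz
Channel bandwidth = 24 * 4 = 96 kHz
Guard bands = 23 gaps * 1 kHz = 23 kHz
Total = 96 + 23 = 119 kHz

119


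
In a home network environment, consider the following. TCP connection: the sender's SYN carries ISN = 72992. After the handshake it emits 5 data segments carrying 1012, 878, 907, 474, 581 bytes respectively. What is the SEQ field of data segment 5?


The SYN occupies sequence number ISN = 72992, so the first data byte is ISN + 1 = 72993.
SEQ of data segment i = (ISN + 1) + sum of payload sizes of segments 1..i-1.
Segment 1: SEQ = 72993, payload = 1012 bytes
Segment 2: SEQ = 74005, payload = 878 bytes
Segment 3: SEQ = 74883, payload = 907 bytes
Segment 4: SEQ = 75790, payload = 474 bytes
Segment 5: SEQ = 76264, payload = 581 bytes
SEQ of segment 5 = 72993 + 1012 + 878 + 907 + 474 = 76264

76264


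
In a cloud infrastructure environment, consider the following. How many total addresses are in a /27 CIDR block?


Given: CIDR prefix /27
Host bits = 32 - 27 = 5
Total addresses = 2^5 = 32

32


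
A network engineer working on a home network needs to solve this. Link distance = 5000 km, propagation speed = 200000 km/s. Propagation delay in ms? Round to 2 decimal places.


Given: distance = 5000 km, speed = 200000 km/s
Delay = distance / speed = 5000 / 200000 seconds
Delay in ms = 5000 * 1000 / 200000
Delay = 25.0000 ms
Rounded to 2 dp = 25.00 ms

25.00


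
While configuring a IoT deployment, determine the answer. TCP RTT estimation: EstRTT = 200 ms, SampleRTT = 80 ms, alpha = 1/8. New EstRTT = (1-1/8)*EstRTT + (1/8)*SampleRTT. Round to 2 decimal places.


Given: EstRTT = 200 ms, SampleRTT = 80 ms, alpha = 1/8
New EstRTT = (1 - alpha) * EstRTT + alpha * SampleRTT
(7/8) * 200 = 175
(1/8) * 80 = 10
New EstRTT = 175 + 10 = 185 ms -> 185.00 ms (2 dp)

185.00


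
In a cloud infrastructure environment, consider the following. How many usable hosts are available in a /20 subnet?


Given: subnet mask /20
Host bits = 32 - 20 = 12
Total addresses = 2^12 = 4096
Usable hosts = 4096 - 2 (network + broadcast) = 4094

4094


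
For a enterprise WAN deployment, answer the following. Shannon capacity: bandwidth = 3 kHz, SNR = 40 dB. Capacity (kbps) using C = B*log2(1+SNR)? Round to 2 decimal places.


Given: B = 3 kHz, SNR = 40 dB
SNR linear = 10^(40/10) = 10000
1 + SNR = 10001
log2(10001) = 13.2878566418
C = 3 * 1000 * 13.2878566418 = 39863.5699 bps
C = 39.863570 kbps -> 39.86 kbps (2 dp)

39.86


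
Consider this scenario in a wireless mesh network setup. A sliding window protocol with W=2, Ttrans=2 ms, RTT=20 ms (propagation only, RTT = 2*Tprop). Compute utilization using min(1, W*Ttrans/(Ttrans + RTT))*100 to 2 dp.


Given: W = 2, Ttrans = 2 ms, RTT = 20 ms (= 2 * Tprop, Tprop = 10 ms)
Cycle time = Ttrans + RTT = 2 + 20 = 22 ms (first packet sent until its ACK returns)
W * Ttrans = 2 * 2 = 4 ms of sending per cycle
W * Ttrans / (Ttrans + RTT) = 4 / 22 = 0.181818
U = min(1, 0.181818) = 0.181818
U% = 18.18%

18.18


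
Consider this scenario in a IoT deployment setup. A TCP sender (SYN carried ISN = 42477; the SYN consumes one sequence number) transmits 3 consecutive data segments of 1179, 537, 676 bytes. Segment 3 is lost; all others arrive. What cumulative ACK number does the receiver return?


SYN uses sequence number 42477; first data byte = ISN + 1 = 42478.
Segment 1: SEQ = 42478, len = 1179 B, covers [42478, 43656]
Segment 2: SEQ = 43657, len = 537 B, covers [43657, 44193]
Segment 3: SEQ = 44194, len = 676 B, covers [44194, 44869] [LOST]
In-order data received: bytes [42478, 44193] (segments 1..2).
Segment 3 missing -> gap begins at byte 44194.
Cumulative ACK = next expected in-order byte = 42478 + 1179 + 537 = 44194

44194


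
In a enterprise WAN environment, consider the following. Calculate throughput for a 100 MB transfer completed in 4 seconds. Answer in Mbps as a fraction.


Given: file = 100 MB, time = 4 s
File in Mb = 100 * 8 = 800 Mb
Throughput = 800 / 4 Mbps
Throughput = 200 Mbps

200


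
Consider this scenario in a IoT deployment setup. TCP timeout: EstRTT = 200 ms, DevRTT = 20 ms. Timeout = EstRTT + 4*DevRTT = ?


Given: EstRTT = 200 ms, DevRTT = 20 ms
Timeout = EstRTT + 4 * DevRTT
4 * DevRTT = 4 * 20 = 80
Timeout = 200 + 80 = 280 ms

280


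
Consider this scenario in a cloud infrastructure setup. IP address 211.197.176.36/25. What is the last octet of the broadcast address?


Given: IP = 211.197.176.36, prefix = /25
Host bits = 32 - 25 = 7
Network last octet = 36 AND mask = 0
Host part size = 2^7 - 1 = 127
Broadcast last octet = 0 OR 127 = 127

127


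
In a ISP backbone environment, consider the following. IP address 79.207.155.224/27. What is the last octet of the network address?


Given: IP = 79.207.155.224, prefix = /27
Subnet mask = 255.255.255.224
Last octet of IP: 224
Last octet of mask: 224
Network last octet = 224 AND 224 = 224

224


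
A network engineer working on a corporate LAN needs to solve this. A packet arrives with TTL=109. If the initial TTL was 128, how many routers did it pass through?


Given: initial TTL = 128, received TTL = 109
Hops = initial TTL - received TTL
Hops = 128 - 109 = 19

19


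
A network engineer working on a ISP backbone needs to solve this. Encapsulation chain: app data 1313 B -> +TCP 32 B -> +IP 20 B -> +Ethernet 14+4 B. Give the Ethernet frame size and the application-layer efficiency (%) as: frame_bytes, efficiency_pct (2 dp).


TCP segment = 1313 + 32 = 1345 B
IP packet = 1345 + 20 = 1365 B
Ethernet frame = 1365 + 14 + 4 = 1383 B
Efficiency = app / frame = 1313 / 1383 = 0.949385 = 94.9385% -> 94.94% (2 dp)

1383, 94.94


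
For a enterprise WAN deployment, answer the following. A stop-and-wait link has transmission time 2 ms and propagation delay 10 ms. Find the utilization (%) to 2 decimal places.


Given: Ttrans = 2 ms, Tprop = 10 ms
RTT = 2 * Tprop = 2 * 10 = 20 ms
U = Ttrans / (Ttrans + RTT)
U = 2 / (2 + 20)
U = 2 / 22 = 0.090909
U% = 9.09%

9.09


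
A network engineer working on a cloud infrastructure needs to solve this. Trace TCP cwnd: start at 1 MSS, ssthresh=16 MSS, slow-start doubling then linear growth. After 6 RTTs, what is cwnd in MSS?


RTT 0: cwnd = 1 MSS (initial)
RTT 1: cwnd = 2 MSS (slow start, doubled)
RTT 2: cwnd = 4 MSS (slow start, doubled)
RTT 3: cwnd = 8 MSS (slow start, doubled)
RTT 4: cwnd = 16 MSS (slow start, doubled)
RTT 5: cwnd = 17 MSS (congestion avoidance, +1)
RTT 6: cwnd = 18 MSS (congestion avoidance, +1)

18


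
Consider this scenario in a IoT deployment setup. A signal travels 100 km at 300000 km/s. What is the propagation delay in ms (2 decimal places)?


Given: distance = 100 km, speed = 300000 km/s
Delay = distance / speed = 100 / 300000 seconds
Delay in ms = 100 * 1000 / 300000
Delay = 0.3333 ms
Rounded to 2 dp = 0.33 ms

0.33


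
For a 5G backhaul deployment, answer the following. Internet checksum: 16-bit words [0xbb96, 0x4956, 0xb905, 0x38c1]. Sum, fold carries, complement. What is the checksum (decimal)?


Given words: [0xbb96, 0x4956, 0xb905, 0x38c1]
Step 1: Sum all words
Raw sum = 48022 + 18774 + 47365 + 14529 = 128690
Step 2: Fold carry: (63154 + 1) = 63155
One's complement = ~63155 & 0xFFFF = 2380

2380


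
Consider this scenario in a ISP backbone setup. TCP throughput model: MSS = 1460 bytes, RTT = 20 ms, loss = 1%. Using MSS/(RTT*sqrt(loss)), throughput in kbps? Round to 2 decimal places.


Given: MSS = 1460 bytes, RTT = 20 ms, loss = 1%
RTT in seconds = 20 / 1000 = 0.02
Loss rate = 1% = 0.01
sqrt(loss) = sqrt(0.01) = 0.1
Throughput (bytes/s) = 1460 / (0.02 * 0.1) = 730000.0000
Throughput (kbps) = 730000.0000 * 8 / 1000 = 5840.000000 -> 5840.00 kbps (2 dp)

5840.00


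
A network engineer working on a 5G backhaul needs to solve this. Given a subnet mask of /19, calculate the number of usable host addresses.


Given: subnet mask /19
Host bits = 32 - 19 = 13
Total addresses = 2^13 = 8192
Usable hosts = 8192 - 2 (network + broadcast) = 8190

8190


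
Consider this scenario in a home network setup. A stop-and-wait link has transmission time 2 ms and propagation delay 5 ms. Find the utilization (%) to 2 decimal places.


Given: Ttrans = 2 ms, Tprop = 5 ms
RTT = 2 * Tprop = 2 * 5 = 10 ms
U = Ttrans / (Ttrans + RTT)
U = 2 / (2 + 10)
U = 2 / 12 = 0.166667
U% = 16.67%

16.67


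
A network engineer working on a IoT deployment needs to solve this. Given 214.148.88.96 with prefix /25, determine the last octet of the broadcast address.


Given: IP = 214.148.88.96, prefix = /25
Host bits = 32 - 25 = 7
Network last octet = 96 AND mask = 0
Host part size = 2^7 - 1 = 127
Broadcast last octet = 0 OR 127 = 127

127


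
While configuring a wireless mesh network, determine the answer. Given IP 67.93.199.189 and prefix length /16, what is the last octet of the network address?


Given: IP = 67.93.199.189, prefix = /16
Subnet mask = 255.255.0.0
Last octet of IP: 189
Last octet of mask: 0
Network last octet = 189 AND 0 = 0

0


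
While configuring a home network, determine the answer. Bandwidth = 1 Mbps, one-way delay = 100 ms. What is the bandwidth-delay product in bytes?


Given: bandwidth = 1 Mbps, delay = 100 ms
BDP in bits = 1 * 10^6 * 100 / 1000
BDP in bits = 100000
BDP in bytes = 100000 / 8 = 12500

12500


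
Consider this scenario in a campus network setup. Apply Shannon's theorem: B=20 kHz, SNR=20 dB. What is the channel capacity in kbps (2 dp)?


Given: B = 20 kHz, SNR = 20 dB
SNR linear = 10^(20/10) = 100
1 + SNR = 101
log2(101) = 6.6582114828
C = 20 * 1000 * 6.6582114828 = 133164.2297 bps
C = 133.164230 kbps -> 133.16 kbps (2 dp)

133.16


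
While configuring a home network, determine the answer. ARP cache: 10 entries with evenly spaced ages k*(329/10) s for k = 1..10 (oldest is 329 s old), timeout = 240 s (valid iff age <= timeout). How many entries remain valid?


Ages are k * 329/10 s for k = 1..10 (spacing = 32.9000 s).
Entry k is valid iff k * 329/10 <= 240 iff k <= 10 * 240 / 329 = 7.2948
n_valid = floor(7.2948) = 7
(n_stale = 10 - 7 = 3)

7


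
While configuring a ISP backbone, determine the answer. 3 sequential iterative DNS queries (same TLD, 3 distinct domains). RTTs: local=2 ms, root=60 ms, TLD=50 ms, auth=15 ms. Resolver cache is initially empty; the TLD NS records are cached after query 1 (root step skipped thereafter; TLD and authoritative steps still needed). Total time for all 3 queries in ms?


Lookup 1 (cold cache): local + root + TLD + auth = 2 + 60 + 50 + 15 = 127 ms
Lookups 2..3 (TLD NS cached -> skip root; new domain -> still ask TLD and auth): local + TLD + auth = 2 + 50 + 15 = 67 ms each
Remaining 2 lookups: 2 * 67 = 134 ms
Total = 127 + 134 = 261 ms

261


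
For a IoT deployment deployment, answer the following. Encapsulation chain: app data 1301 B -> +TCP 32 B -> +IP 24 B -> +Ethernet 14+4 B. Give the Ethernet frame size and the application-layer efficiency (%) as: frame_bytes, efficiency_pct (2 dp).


TCP segment = 1301 + 32 = 1333 B
IP packet = 1333 + 24 = 1357 B
Ethernet frame = 1357 + 14 + 4 = 1375 B
Efficiency = app / frame = 1301 / 1375 = 0.946182 = 94.6182% -> 94.62% (2 dp)

1375, 94.62


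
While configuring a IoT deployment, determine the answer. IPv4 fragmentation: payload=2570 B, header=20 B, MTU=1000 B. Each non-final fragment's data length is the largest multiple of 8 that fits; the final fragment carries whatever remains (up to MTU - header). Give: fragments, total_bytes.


Max data per non-final fragment = floor((MTU - header)/8)*8 = floor((1000 - 20)/8)*8 = floor(980/8)*8 = 976 B
Final fragment needs no 8-byte alignment: it can carry up to MTU - header = 980 B
Non-final fragments needed = ceil((payload - 980) / 976) = ceil(1590/976) = ceil(1.6291) = 2
Number of fragments = 2 + 1 = 3
Fragment sizes (data): 2 * 976 B + 618 B (last, 618 <= 980 OK)
Total bytes sent = payload + n_frags * header = 2570 + 3*20 = 2570 + 60 = 2630 B

3, 2630


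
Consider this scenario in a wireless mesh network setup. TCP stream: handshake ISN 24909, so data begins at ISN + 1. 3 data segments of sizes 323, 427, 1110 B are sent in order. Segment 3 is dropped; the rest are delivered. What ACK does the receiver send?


SYN uses sequence number 24909; first data byte = ISN + 1 = 24910.
Segment 1: SEQ = 24910, len = 323 B, covers [24910, 25232]
Segment 2: SEQ = 25233, len = 427 B, covers [25233, 25659]
Segment 3: SEQ = 25660, len = 1110 B, covers [25660, 26769] [LOST]
In-order data received: bytes [24910, 25659] (segments 1..2).
Segment 3 missing -> gap begins at byte 25660.
Cumulative ACK = next expected in-order byte = 24910 + 323 + 427 = 25660

25660


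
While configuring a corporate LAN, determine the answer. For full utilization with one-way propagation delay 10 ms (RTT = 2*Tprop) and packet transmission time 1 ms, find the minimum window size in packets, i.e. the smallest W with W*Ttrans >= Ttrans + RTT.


Given: Ttrans = 1 ms, RTT = 20 ms (= 2 * Tprop, Tprop = 10 ms)
Time until first ACK returns = Ttrans + RTT = 1 + 20 = 21 ms
Need W * Ttrans >= Ttrans + RTT  ->  W >= (Ttrans + RTT) / Ttrans
(Ttrans + RTT) / Ttrans = 21 / 1 = 21
W_min = ceil(21) = 21

21


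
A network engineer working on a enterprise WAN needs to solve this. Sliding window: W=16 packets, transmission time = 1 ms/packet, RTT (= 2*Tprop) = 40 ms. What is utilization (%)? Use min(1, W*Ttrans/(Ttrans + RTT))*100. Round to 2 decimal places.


Given: W = 16, Ttrans = 1 ms, RTT = 40 ms (= 2 * Tprop, Tprop = 20 ms)
Cycle time = Ttrans + RTT = 1 + 40 = 41 ms (first packet sent until its ACK returns)
W * Ttrans = 16 * 1 = 16 ms of sending per cycle
W * Ttrans / (Ttrans + RTT) = 16 / 41 = 0.390244
U = min(1, 0.390244) = 0.390244
U% = 39.02%

39.02


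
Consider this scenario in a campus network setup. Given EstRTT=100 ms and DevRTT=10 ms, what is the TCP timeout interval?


Given: EstRTT = 100 ms, DevRTT = 10 ms
Timeout = EstRTT + 4 * DevRTT
4 * DevRTT = 4 * 10 = 40
Timeout = 100 + 40 = 140 ms

140


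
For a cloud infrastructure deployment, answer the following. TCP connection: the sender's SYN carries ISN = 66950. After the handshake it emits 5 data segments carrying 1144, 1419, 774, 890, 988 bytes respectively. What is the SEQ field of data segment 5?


The SYN occupies sequence number ISN = 66950, so the first data byte is ISN + 1 = 66951.
SEQ of data segment i = (ISN + 1) + sum of payload sizes of segments 1..i-1.
Segment 1: SEQ = 66951, payload = 1144 bytes
Segment 2: SEQ = 68095, payload = 1419 bytes
Segment 3: SEQ = 69514, payload = 774 bytes
Segment 4: SEQ = 70288, payload = 890 bytes
Segment 5: SEQ = 71178, payload = 988 bytes
SEQ of segment 5 = 66951 + 1144 + 1419 + 774 + 890 = 71178

71178


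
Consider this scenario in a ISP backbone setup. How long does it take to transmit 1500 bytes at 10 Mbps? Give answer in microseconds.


Given: packet = 1500 bytes, bandwidth = 10 Mbps
Packet in bits = 1500 * 8 = 12000 bits
Bandwidth = 10 * 10^6 = 10000000 bps
Time = 12000 / 10000000 seconds
Time in us = 12000 * 10^6 / 10000000 = 1200

1200


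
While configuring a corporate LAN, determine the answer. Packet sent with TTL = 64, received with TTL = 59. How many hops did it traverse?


Given: initial TTL = 64, received TTL = 59
Hops = initial TTL - received TTL
Hops = 64 - 59 = 5

5


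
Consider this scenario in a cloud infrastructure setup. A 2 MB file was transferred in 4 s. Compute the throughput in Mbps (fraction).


Given: file = 2 MB, time = 4 s
File in Mb = 2 * 8 = 16 Mb
Throughput = 16 / 4 Mbps
Throughput = 4 Mbps

4


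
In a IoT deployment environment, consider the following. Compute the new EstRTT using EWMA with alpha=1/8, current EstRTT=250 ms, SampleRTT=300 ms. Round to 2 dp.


Given: EstRTT = 250 ms, SampleRTT = 300 ms, alpha = 1/8
New EstRTT = (1 - alpha) * EstRTT + alpha * SampleRTT
(7/8) * 250 = 218.75
(1/8) * 300 = 37.5
New EstRTT = 218.75 + 37.5 = 256.25 ms -> 256.25 ms (2 dp)

256.25


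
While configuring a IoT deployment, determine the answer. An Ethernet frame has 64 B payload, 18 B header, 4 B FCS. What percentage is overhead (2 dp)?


Given: payload = 64 B, header = 18 B, trailer = 4 B
Overhead bytes = header + trailer = 18 + 4 = 22
Total frame = payload + overhead = 64 + 22 = 86
Overhead % = 22 / 86 * 100 = 25.5814% -> 25.58% (2 dp)

25.58


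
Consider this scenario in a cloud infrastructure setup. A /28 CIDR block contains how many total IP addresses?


Given: CIDR prefix /28
Host bits = 32 - 28 = 4
Total addresses = 2^4 = 16

16


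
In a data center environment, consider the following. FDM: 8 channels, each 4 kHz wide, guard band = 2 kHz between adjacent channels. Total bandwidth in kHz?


Given: 8 channels, 4 kHz each, guard = 2 kHz
Channel bandwidth = 8 * 4 = 32 kHz
Guard bands = 7 gaps * 2 kHz = 14 kHz
Total = 32 + 14 = 46 kHz

46


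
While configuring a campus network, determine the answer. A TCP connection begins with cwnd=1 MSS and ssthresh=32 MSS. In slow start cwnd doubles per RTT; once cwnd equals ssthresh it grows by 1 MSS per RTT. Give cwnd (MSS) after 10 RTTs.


RTT 0: cwnd = 1 MSS (initial)
RTT 1: cwnd = 2 MSS (slow start, doubled)
RTT 2: cwnd = 4 MSS (slow start, doubled)
RTT 3: cwnd = 8 MSS (slow start, doubled)
RTT 4: cwnd = 16 MSS (slow start, doubled)
RTT 5: cwnd = 32 MSS (slow start, doubled)
RTT 6: cwnd = 33 MSS (congestion avoidance, +1)
RTT 7: cwnd = 34 MSS (congestion avoidance, +1)
RTT 8: cwnd = 35 MSS (congestion avoidance, +1)
RTT 9: cwnd = 36 MSS (congestion avoidance, +1)
RTT 10: cwnd = 37 MSS (congestion avoidance, +1)

37


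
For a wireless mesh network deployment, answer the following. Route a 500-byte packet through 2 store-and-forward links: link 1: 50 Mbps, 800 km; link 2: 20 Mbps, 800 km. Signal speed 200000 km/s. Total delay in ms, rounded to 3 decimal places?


Packet = 500 bytes = 4000 bits. Store-and-forward: sum (t_trans + t_prop) per link.
Link 1: t_trans = 4000/(50*10^6) s = 0.0800 ms; t_prop = 800/200000 s = 4.0000 ms; subtotal = 4.0800 ms
Link 2: t_trans = 4000/(20*10^6) s = 0.2000 ms; t_prop = 800/200000 s = 4.0000 ms; subtotal = 4.2000 ms
End-to-end = 4.0800 + 4.2000 = 8.2800 ms -> 8.280 ms (3 dp)

8.280


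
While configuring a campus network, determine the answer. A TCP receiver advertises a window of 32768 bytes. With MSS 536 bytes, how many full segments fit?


Given: RWND = 32768 bytes, MSS = 536 bytes
Full segments = floor(RWND / MSS)
Full segments = floor(32768 / 536)
Full segments = floor(61.1343) = 61

61


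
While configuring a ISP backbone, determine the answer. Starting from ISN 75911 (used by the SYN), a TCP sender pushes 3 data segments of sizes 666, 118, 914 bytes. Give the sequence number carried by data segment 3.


The SYN occupies sequence number ISN = 75911, so the first data byte is ISN + 1 = 75912.
SEQ of data segment i = (ISN + 1) + sum of payload sizes of segments 1..i-1.
Segment 1: SEQ = 75912, payload = 666 bytes
Segment 2: SEQ = 76578, payload = 118 bytes
Segment 3: SEQ = 76696, payload = 914 bytes
SEQ of segment 3 = 75912 + 666 + 118 = 76696

76696


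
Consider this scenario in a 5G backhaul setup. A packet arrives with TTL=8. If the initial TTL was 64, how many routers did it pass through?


Given: initial TTL = 64, received TTL = 8
Hops = initial TTL - received TTL
Hops = 64 - 8 = 56

56


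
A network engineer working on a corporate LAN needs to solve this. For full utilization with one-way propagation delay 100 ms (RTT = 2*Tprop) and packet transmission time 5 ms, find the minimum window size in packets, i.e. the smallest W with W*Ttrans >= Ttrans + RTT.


Given: Ttrans = 5 ms, RTT = 200 ms (= 2 * Tprop, Tprop = 100 ms)
Time until first ACK returns = Ttrans + RTT = 5 + 200 = 205 ms
Need W * Ttrans >= Ttrans + RTT  ->  W >= (Ttrans + RTT) / Ttrans
(Ttrans + RTT) / Ttrans = 205 / 5 = 41
W_min = ceil(41) = 41

41


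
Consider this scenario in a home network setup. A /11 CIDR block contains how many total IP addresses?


Given: CIDR prefix /11
Host bits = 32 - 11 = 21
Total addresses = 2^21 = 2097152

2097152


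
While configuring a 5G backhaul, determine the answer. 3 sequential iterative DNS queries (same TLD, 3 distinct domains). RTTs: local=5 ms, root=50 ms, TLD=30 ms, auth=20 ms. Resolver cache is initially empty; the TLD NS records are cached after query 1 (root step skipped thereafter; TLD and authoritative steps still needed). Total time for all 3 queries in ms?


Lookup 1 (cold cache): local + root + TLD + auth = 5 + 50 + 30 + 20 = 105 ms
Lookups 2..3 (TLD NS cached -> skip root; new domain -> still ask TLD and auth): local + TLD + auth = 5 + 30 + 20 = 55 ms each
Remaining 2 lookups: 2 * 55 = 110 ms
Total = 105 + 110 = 215 ms

215


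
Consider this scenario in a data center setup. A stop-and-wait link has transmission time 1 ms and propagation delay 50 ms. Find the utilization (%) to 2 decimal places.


Given: Ttrans = 1 ms, Tprop = 50 ms
RTT = 2 * Tprop = 2 * 50 = 100 ms
U = Ttrans / (Ttrans + RTT)
U = 1 / (1 + 100)
U = 1 / 101 = 0.009901
U% = 0.99%

0.99


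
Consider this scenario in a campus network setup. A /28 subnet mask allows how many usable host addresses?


Given: subnet mask /28
Host bits = 32 - 28 = 4
Total addresses = 2^4 = 16
Usable hosts = 16 - 2 (network + broadcast) = 14

14


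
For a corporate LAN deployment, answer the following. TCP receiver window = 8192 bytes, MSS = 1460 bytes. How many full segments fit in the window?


Given: RWND = 8192 bytes, MSS = 1460 bytes
Full segments = floor(RWND / MSS)
Full segments = floor(8192 / 1460)
Full segments = floor(5.611) = 5

5


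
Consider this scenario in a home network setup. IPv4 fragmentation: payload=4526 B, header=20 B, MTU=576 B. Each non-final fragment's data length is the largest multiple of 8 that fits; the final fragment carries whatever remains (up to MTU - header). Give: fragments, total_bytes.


Max data per non-final fragment = floor((MTU - header)/8)*8 = floor((576 - 20)/8)*8 = floor(556/8)*8 = 552 B
Final fragment needs no 8-byte alignment: it can carry up to MTU - header = 556 B
Non-final fragments needed = ceil((payload - 556) / 552) = ceil(3970/552) = ceil(7.1920) = 8
Number of fragments = 8 + 1 = 9
Fragment sizes (data): 8 * 552 B + 110 B (last, 110 <= 556 OK)
Total bytes sent = payload + n_frags * header = 4526 + 9*20 = 4526 + 180 = 4706 B

9, 4706


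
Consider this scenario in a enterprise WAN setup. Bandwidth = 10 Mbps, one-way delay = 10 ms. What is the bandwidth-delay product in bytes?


Given: bandwidth = 10 Mbps, delay = 10 ms
BDP in bits = 10 * 10^6 * 10 / 1000
BDP in bits = 100000
BDP in bytes = 100000 / 8 = 12500

12500


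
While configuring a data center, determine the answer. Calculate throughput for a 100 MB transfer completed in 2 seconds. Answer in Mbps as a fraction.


Given: file = 100 MB, time = 2 s
File in Mb = 100 * 8 = 800 Mb
Throughput = 800 / 2 Mbps
Throughput = 400 Mbps

400


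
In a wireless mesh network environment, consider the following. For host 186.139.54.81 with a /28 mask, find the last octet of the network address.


Given: IP = 186.139.54.81, prefix = /28
Subnet mask = 255.255.255.240
Last octet of IP: 81
Last octet of mask: 240
Network last octet = 81 AND 240 = 80

80


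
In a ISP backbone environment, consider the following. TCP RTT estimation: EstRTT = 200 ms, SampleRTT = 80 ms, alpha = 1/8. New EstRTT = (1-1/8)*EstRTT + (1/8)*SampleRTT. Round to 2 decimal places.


Given: EstRTT = 200 ms, SampleRTT = 80 ms, alpha = 1/8
New EstRTT = (1 - alpha) * EstRTT + alpha * SampleRTT
(7/8) * 200 = 175
(1/8) * 80 = 10
New EstRTT = 175 + 10 = 185 ms -> 185.00 ms (2 dp)

185.00


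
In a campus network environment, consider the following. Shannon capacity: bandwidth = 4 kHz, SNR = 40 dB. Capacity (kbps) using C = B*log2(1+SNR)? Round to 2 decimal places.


Given: B = 4 kHz, SNR = 40 dB
SNR linear = 10^(40/10) = 10000
1 + SNR = 10001
log2(10001) = 13.2878566418
C = 4 * 1000 * 13.2878566418 = 53151.4266 bps
C = 53.151427 kbps -> 53.15 kbps (2 dp)

53.15


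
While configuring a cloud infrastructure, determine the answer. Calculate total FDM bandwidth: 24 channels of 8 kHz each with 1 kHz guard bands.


Given: 24 channels, 8 kHz each, guard = 1 kHz
Channel bandwidth = 24 * 8 = 192 kHz
Guard bands = 23 gaps * 1 kHz = 23 kHz
Total = 192 + 23 = 215 kHz

215


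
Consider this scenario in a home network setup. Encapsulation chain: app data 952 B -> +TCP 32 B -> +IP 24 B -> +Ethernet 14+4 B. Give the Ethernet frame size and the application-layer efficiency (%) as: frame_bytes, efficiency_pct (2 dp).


TCP segment = 952 + 32 = 984 B
IP packet = 984 + 24 = 1008 B
Ethernet frame = 1008 + 14 + 4 = 1026 B
Efficiency = app / frame = 952 / 1026 = 0.927875 = 92.7875% -> 92.79% (2 dp)

1026, 92.79


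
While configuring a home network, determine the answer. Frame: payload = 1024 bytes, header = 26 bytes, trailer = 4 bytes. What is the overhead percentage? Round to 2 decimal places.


Given: payload = 1024 B, header = 26 B, trailer = 4 B
Overhead bytes = header + trailer = 26 + 4 = 30
Total frame = payload + overhead = 1024 + 30 = 1054
Overhead % = 30 / 1054 * 100 = 2.8463% -> 2.85% (2 dp)

2.85


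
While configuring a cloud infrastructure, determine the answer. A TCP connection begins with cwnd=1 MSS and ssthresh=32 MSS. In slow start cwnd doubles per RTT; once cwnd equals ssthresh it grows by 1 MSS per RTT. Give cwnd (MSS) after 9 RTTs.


RTT 0: cwnd = 1 MSS (initial)
RTT 1: cwnd = 2 MSS (slow start, doubled)
RTT 2: cwnd = 4 MSS (slow start, doubled)
RTT 3: cwnd = 8 MSS (slow start, doubled)
RTT 4: cwnd = 16 MSS (slow start, doubled)
RTT 5: cwnd = 32 MSS (slow start, doubled)
RTT 6: cwnd = 33 MSS (congestion avoidance, +1)
RTT 7: cwnd = 34 MSS (congestion avoidance, +1)
RTT 8: cwnd = 35 MSS (congestion avoidance, +1)
RTT 9: cwnd = 36 MSS (congestion avoidance, +1)

36


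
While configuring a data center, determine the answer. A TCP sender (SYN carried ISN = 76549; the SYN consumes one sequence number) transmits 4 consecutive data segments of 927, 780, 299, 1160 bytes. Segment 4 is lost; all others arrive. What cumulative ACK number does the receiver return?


SYN uses sequence number 76549; first data byte = ISN + 1 = 76550.
Segment 1: SEQ = 76550, len = 927 B, covers [76550, 77476]
Segment 2: SEQ = 77477, len = 780 B, covers [77477, 78256]
Segment 3: SEQ = 78257, len = 299 B, covers [78257, 78555]
Segment 4: SEQ = 78556, len = 1160 B, covers [78556, 79715] [LOST]
In-order data received: bytes [76550, 78555] (segments 1..3).
Segment 4 missing -> gap begins at byte 78556.
Cumulative ACK = next expected in-order byte = 76550 + 927 + 780 + 299 = 78556

78556


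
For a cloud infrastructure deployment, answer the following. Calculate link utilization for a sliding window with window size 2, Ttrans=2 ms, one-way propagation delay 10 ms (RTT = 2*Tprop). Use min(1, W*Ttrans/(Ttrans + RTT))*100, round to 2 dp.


Given: W = 2, Ttrans = 2 ms, RTT = 20 ms (= 2 * Tprop, Tprop = 10 ms)
Cycle time = Ttrans + RTT = 2 + 20 = 22 ms (first packet sent until its ACK returns)
W * Ttrans = 2 * 2 = 4 ms of sending per cycle
W * Ttrans / (Ttrans + RTT) = 4 / 22 = 0.181818
U = min(1, 0.181818) = 0.181818
U% = 18.18%

18.18


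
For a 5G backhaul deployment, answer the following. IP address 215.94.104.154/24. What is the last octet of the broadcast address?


Given: IP = 215.94.104.154, prefix = /24
Host bits = 32 - 24 = 8
Network last octet = 154 AND mask = 0
Host part size = 2^8 - 1 = 255
Broadcast last octet = 0 OR 255 = 255

255


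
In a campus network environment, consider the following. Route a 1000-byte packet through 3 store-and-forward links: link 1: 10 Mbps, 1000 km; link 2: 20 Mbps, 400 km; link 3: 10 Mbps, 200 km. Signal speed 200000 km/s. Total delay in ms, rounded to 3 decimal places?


Packet = 1000 bytes = 8000 bits. Store-and-forward: sum (t_trans + t_prop) per link.
Link 1: t_trans = 8000/(10*10^6) s = 0.8000 ms; t_prop = 1000/200000 s = 5.0000 ms; subtotal = 5.8000 ms
Link 2: t_trans = 8000/(20*10^6) s = 0.4000 ms; t_prop = 400/200000 s = 2.0000 ms; subtotal = 2.4000 ms
Link 3: t_trans = 8000/(10*10^6) s = 0.8000 ms; t_prop = 200/200000 s = 1.0000 ms; subtotal = 1.8000 ms
End-to-end = 5.8000 + 2.4000 + 1.8000 = 10.0000 ms -> 10.000 ms (3 dp)

10.000


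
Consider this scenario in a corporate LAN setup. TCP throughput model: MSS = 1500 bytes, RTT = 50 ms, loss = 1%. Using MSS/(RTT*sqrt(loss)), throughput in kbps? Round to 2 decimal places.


Given: MSS = 1500 bytes, RTT = 50 ms, loss = 1%
RTT in seconds = 50 / 1000 = 0.05
Loss rate = 1% = 0.01
sqrt(loss) = sqrt(0.01) = 0.1
Throughput (bytes/s) = 1500 / (0.05 * 0.1) = 300000.0000
Throughput (kbps) = 300000.0000 * 8 / 1000 = 2400.000000 -> 2400.00 kbps (2 dp)

2400.00


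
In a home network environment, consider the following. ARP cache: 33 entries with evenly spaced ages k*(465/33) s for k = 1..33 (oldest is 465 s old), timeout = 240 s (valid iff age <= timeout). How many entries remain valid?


Ages are k * 465/33 s for k = 1..33 (spacing = 14.0909 s).
Entry k is valid iff k * 465/33 <= 240 iff k <= 33 * 240 / 465 = 17.0323
n_valid = floor(17.0323) = 17
(n_stale = 33 - 17 = 16)

17


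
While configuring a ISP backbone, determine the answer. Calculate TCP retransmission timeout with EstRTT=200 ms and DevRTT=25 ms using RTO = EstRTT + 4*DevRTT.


Given: EstRTT = 200 ms, DevRTT = 25 ms
Timeout = EstRTT + 4 * DevRTT
4 * DevRTT = 4 * 25 = 100
Timeout = 200 + 100 = 300 ms

300


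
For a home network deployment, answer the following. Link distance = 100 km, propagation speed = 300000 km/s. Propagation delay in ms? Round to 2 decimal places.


Given: distance = 100 km, speed = 300000 km/s
Delay = distance / speed = 100 / 300000 seconds
Delay in ms = 100 * 1000 / 300000
Delay = 0.3333 ms
Rounded to 2 dp = 0.33 ms

0.33


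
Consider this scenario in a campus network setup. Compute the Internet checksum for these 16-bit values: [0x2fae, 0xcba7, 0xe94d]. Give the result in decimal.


Given words: [0x2fae, 0xcba7, 0xe94d]
Step 1: Sum all words
Raw sum = 12206 + 52135 + 59725 = 124066
Step 2: Fold carry: (58530 + 1) = 58531
One's complement = ~58531 & 0xFFFF = 7004

7004


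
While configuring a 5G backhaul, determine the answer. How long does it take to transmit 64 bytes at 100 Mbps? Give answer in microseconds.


Given: packet = 64 bytes, bandwidth = 100 Mbps
Packet in bits = 64 * 8 = 512 bits
Bandwidth = 100 * 10^6 = 100000000 bps
Time = 512 / 100000000 seconds
Time in us = 512 * 10^6 / 100000000 = 5.12

5.12


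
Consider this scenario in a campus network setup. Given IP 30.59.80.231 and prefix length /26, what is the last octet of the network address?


Given: IP = 30.59.80.231, prefix = /26
Subnet mask = 255.255.255.192
Last octet of IP: 231
Last octet of mask: 192
Network last octet = 231 AND 192 = 192

192


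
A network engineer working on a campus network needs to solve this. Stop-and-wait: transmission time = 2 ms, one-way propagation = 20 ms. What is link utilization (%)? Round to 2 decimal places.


Given: Ttrans = 2 ms, Tprop = 20 ms
RTT = 2 * Tprop = 2 * 20 = 40 ms
U = Ttrans / (Ttrans + RTT)
U = 2 / (2 + 40)
U = 2 / 42 = 0.047619
U% = 4.76%

4.76


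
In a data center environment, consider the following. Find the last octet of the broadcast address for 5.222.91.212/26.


Given: IP = 5.222.91.212, prefix = /26
Host bits = 32 - 26 = 6
Network last octet = 212 AND mask = 192
Host part size = 2^6 - 1 = 63
Broadcast last octet = 192 OR 63 = 255

255


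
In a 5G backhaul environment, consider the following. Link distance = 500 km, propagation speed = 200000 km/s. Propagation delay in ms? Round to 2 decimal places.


Given: distance = 500 km, speed = 200000 km/s
Delay = distance / speed = 500 / 200000 seconds
Delay in ms = 500 * 1000 / 200000
Delay = 2.5000 ms
Rounded to 2 dp = 2.50 ms

2.50


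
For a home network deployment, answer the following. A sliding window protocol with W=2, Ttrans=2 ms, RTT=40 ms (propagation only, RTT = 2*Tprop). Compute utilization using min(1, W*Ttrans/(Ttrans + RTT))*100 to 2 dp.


Given: W = 2, Ttrans = 2 ms, RTT = 40 ms (= 2 * Tprop, Tprop = 20 ms)
Cycle time = Ttrans + RTT = 2 + 40 = 42 ms (first packet sent until its ACK returns)
W * Ttrans = 2 * 2 = 4 ms of sending per cycle
W * Ttrans / (Ttrans + RTT) = 4 / 42 = 0.095238
U = min(1, 0.095238) = 0.095238
U% = 9.52%

9.52


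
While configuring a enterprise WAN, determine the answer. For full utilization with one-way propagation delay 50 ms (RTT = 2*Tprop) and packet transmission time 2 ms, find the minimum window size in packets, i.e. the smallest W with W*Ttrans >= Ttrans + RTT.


Given: Ttrans = 2 ms, RTT = 100 ms (= 2 * Tprop, Tprop = 50 ms)
Time until first ACK returns = Ttrans + RTT = 2 + 100 = 102 ms
Need W * Ttrans >= Ttrans + RTT  ->  W >= (Ttrans + RTT) / Ttrans
(Ttrans + RTT) / Ttrans = 102 / 2 = 51
W_min = ceil(51) = 51

51


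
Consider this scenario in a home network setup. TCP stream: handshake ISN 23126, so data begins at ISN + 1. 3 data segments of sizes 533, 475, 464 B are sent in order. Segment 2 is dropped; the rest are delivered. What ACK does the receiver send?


SYN uses sequence number 23126; first data byte = ISN + 1 = 23127.
Segment 1: SEQ = 23127, len = 533 B, covers [23127, 23659]
Segment 2: SEQ = 23660, len = 475 B, covers [23660, 24134] [LOST]
Segment 3: SEQ = 24135, len = 464 B, covers [24135, 24598]
In-order data received: bytes [23127, 23659] (segments 1..1).
Segment 2 missing -> gap begins at byte 23660; later segments buffered out of order.
Cumulative ACK = next expected in-order byte = 23127 + 533 = 23660

23660
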